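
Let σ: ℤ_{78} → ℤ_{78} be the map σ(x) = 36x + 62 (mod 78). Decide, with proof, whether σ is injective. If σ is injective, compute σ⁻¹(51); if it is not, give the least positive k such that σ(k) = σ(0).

Recall that σ is injective if σ(x_1) = σ(x_2) implies x_1 = x_2.
We have gcd(36, 78) = 6 > 1. Taking x_1 = 0 and x_2 = 13: σ(0) = 62 and σ(13) = 36·13 + 62 = 530 ≡ 62 (mod 78).
So σ(0) = σ(13) while 0 ≠ 13, so σ is not injective.
Since σ is not injective, we find the least positive k with σ(k) = σ(0): this means 36k ≡ 0 (mod 78), i.e. 78 ∣ 36k. Since gcd(36, 78) = 6, dividing through by 6 this holds exactly when 13 ∣ 6k, and as gcd(6, 13) = 1, exactly when 13 ∣ k.
The smallest positive such k is 13.

13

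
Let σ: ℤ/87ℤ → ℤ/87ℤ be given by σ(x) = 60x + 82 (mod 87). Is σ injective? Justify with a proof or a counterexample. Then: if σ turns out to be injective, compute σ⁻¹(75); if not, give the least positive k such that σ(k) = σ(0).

29

Recall that σ is injective if σ(s) = σ(t) implies s = t.
We have gcd(60, 87) = 3 > 1. Taking s = 0 and t = 29: σ(0) = 82 and σ(29) = 60·29 + 82 = 1822 ≡ 82 (mod 87).
So σ(0) = σ(29) while 0 ≠ 29, so σ is not injective.
Since σ is not injective, we find the least positive k with σ(k) = σ(0): this means 60k ≡ 0 (mod 87), i.e. 87 ∣ 60k. Since gcd(60, 87) = 3, dividing through by 3 this holds exactly when 29 ∣ 20k, and as gcd(20, 29) = 1, exactly when 29 ∣ k.
The smallest positive such k is 29.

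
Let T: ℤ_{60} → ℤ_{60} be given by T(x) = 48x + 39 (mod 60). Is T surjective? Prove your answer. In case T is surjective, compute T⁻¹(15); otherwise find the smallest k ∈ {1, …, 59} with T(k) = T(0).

5

Recall that surjectivity means every element of the codomain has a preimage under T.
Since gcd(48, 60) = 12, we have 48x ≡ 0 (mod 12) for all x, so T(x) ≡ 3 (mod 12).
But 0 ≢ 3 (mod 12), so 0 ∈ ℤ_{60} has no preimage. Therefore T is not surjective.
Since T is not surjective, we find the least positive k with T(k) = T(0): this means 48k ≡ 0 (mod 60), i.e. 60 ∣ 48k. Since gcd(48, 60) = 12, dividing through by 12 this holds exactly when 5 ∣ 4k, and as gcd(4, 5) = 1, exactly when 5 ∣ k.
The smallest positive such k is 5.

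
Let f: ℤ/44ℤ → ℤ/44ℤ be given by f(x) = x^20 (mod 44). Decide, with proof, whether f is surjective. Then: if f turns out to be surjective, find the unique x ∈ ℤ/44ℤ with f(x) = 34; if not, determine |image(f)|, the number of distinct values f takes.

4

f(1) = 1^20 = 1.
f(3): Repeated squaring mod 44: 3^1 ≡ 3, 3^2 ≡ 3² = 9, 3^4 ≡ 9² = 81 ≡ 37, 3^8 ≡ 37² = 1369 ≡ 5, 3^16 ≡ 5² = 25. Since 20 = 16 + 4, 3^20 ≡ 25·37: 25·37 = 925 ≡ 1. So 3^20 ≡ 1 (mod 44).
So f(1) = f(3) = 1 while 1 ≠ 3, therefore f is not injective.
A non-injective map from the 44-element set ℤ/44ℤ to itself takes at most 43 distinct values, so it cannot be surjective. Therefore f is not surjective.
Since f is not surjective, we determine |image(f)|. Computing x^20 mod 44 for each x (by repeated squaring, reducing mod 44 at every step), the values f(0), f(1), …, f(43) are: 0, 1, 12, 1, 12, 1, 12, 1, 12, 1, 12, 33, 12, 1, 12, 1, 12, 1, 12, 1, 12, 1, 0, 1, 12, 1, 12, 1, 12, 1, 12, 1, 12, 33, 12, 1, 12, 1, 12, 1, 12, 1, 12, 1.
The distinct values are {0, 1, 12, 33}; there are 4 of them.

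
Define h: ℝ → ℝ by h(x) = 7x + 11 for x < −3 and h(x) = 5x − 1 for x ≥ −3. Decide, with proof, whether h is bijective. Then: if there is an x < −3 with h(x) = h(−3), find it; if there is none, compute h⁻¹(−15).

-27/7

Both pieces are strictly increasing (slopes 7 and 5), so each is injective on its own interval.
The left piece maps (−∞, −3) onto (−∞, −10); the right piece maps [−3, ∞) onto [−16, ∞).
These images overlap. In particular h(−3) = −16 (right piece), and solving 7x + 11 = −16 on the left piece gives x = −27/7 < −3.
So h(−27/7) = h(−3) with −27/7 ≠ −3, and h is not injective, hence not bijective. This x = −27/7 is the requested value below −3.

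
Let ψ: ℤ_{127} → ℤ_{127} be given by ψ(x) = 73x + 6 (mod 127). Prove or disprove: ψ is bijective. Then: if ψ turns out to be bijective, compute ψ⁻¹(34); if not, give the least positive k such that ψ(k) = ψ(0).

Recall that ψ is injective if ψ(u) = ψ(v) implies u = v.
Suppose ψ(u) = ψ(v) in ℤ_{127}. Then 73u + 6 ≡ 73v + 6 (mod 127), hence 73(u − v) ≡ 0 (mod 127).
Since gcd(73, 127) = 1, 73 is invertible modulo 127, so u − v ≡ 0 (mod 127), i.e. u = v.
We now compute 73⁻¹ mod 127 explicitly. Euclid's algorithm: 127 = 1·73 + 54, 73 = 1·54 + 19, 54 = 2·19 + 16, 19 = 1·16 + 3, 16 = 5·3 + 1; back-substituting gives 1 = 87·73 − 50·127, so 73⁻¹ ≡ 87 (mod 127).
Then y ↦ 87(y − 6) is a two-sided inverse to ψ, so every y ∈ ℤ_{127} has a preimage.
Thus ψ is bijective.
Since ψ is bijective, we find ψ⁻¹(34): we need 73x ≡ 34 − 6 ≡ 28 (mod 127). Using 73⁻¹ = 87: x ≡ 87·28 = 2436 = 19·127 + 23, so x = 23.
Check: ψ(23) = 73·23 + 6 = 1685 = 13·127 + 34 ≡ 34 (mod 127).

23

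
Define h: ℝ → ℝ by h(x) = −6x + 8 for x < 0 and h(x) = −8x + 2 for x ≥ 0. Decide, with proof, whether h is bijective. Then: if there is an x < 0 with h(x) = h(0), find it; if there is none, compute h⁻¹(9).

Both pieces are strictly decreasing (slopes −6 and −8), so each is injective on its own interval.
The left piece maps (−∞, 0) onto (8, ∞); the right piece maps [0, ∞) onto (−∞, 2].
The images leave a gap (8 has no preimage), so h is not surjective, hence not bijective.
Because the two images are disjoint, no x < 0 has h(x) = h(0), so we compute h⁻¹(9): 9 lies in (8, ∞), so solve −6x + 8 = 9: x = (9 − 8)/(−6) = −1/6.

-1/6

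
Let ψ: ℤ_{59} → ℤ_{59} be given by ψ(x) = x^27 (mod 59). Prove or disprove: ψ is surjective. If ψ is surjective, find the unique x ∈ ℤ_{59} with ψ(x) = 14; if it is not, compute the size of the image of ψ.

Since 59 is prime, the nonzero elements of ℤ_{59} form a cyclic group of order 58.
As gcd(27, 58) = 1, raising to the 27th power is a bijection on this group: if s^27 ≡ t^27 then (st^{−1})^27 = 1, and the only element of order dividing gcd(27, 58) = 1 is 1, so s = t.
With ψ(0) = 0 this makes ψ injective on all of ℤ_{59}, hence bijective (finite equal-size domain and codomain). In particular ψ is surjective.
Since ψ is surjective, we find the preimage of 14. The inverse of x ↦ x^27 on (ℤ_{59})^× is x ↦ x^43, because 27·43 = 1161 = 20·58 + 1 ≡ 1 (mod 58) and x^{58} = 1 for x ≠ 0 (Fermat). So ψ⁻¹(14) = 14^43 mod 59.
Repeated squaring mod 59: 14^1 ≡ 14, 14^2 ≡ 14² = 196 ≡ 19, 14^4 ≡ 19² = 361 ≡ 7, 14^8 ≡ 7² = 49, 14^16 ≡ 49² = 2401 ≡ 41, 14^32 ≡ 41² = 1681 ≡ 29. Since 43 = 32 + 8 + 2 + 1, 14^43 ≡ 29·49·19·14: 29·49 = 1421 ≡ 5, then 5·19 = 95 ≡ 36, then 36·14 = 504 ≡ 32. So 14^43 ≡ 32 (mod 59).
Hence ψ⁻¹(14) = 32.

32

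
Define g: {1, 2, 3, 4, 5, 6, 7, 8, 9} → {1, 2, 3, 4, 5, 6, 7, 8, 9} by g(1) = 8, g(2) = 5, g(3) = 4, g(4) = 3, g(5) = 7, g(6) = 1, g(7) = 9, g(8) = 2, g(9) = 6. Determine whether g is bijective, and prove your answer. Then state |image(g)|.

9

The values 8, 5, 4, 3, 7, 1, 9, 2, 6 are a permutation of {1, 2, 3, 4, 5, 6, 7, 8, 9}: each element appears exactly once.
So g is injective and surjective, hence bijective.
The image of g is {1, 2, 3, 4, 5, 6, 7, 8, 9}, which has 9 elements.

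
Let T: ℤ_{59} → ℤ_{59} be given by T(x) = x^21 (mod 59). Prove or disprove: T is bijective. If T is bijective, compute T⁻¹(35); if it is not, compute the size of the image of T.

22

Since 59 is prime, the nonzero elements of ℤ_{59} form a cyclic group of order 58.
As gcd(21, 58) = 1, raising to the 21st power is a bijection on this group: if x_1^21 ≡ x_2^21 then (x_1x_2^{−1})^21 = 1, and the only element of order dividing gcd(21, 58) = 1 is 1, so x_1 = x_2.
With T(0) = 0 this makes T injective on all of ℤ_{59}, hence bijective (finite equal-size domain and codomain). In particular T is bijective.
Since T is bijective, we find the preimage of 35. The inverse of x ↦ x^21 on (ℤ_{59})^× is x ↦ x^47, because 21·47 = 987 = 17·58 + 1 ≡ 1 (mod 58) and x^{58} = 1 for x ≠ 0 (Fermat). So T⁻¹(35) = 35^47 mod 59.
Repeated squaring mod 59: 35^1 ≡ 35, 35^2 ≡ 35² = 1225 ≡ 45, 35^4 ≡ 45² = 2025 ≡ 19, 35^8 ≡ 19² = 361 ≡ 7, 35^16 ≡ 7² = 49, 35^32 ≡ 49² = 2401 ≡ 41. Since 47 = 32 + 8 + 4 + 2 + 1, 35^47 ≡ 41·7·19·45·35: 41·7 = 287 ≡ 51, then 51·19 = 969 ≡ 25, then 25·45 = 1125 ≡ 4, then 4·35 = 140 ≡ 22. So 35^47 ≡ 22 (mod 59).
Hence T⁻¹(35) = 22.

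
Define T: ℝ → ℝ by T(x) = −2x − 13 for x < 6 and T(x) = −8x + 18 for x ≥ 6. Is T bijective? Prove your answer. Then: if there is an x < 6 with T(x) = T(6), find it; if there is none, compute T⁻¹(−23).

Both pieces are strictly decreasing (slopes −2 and −8), so each is injective on its own interval.
The left piece maps (−∞, 6) onto (−25, ∞); the right piece maps [6, ∞) onto (−∞, −30].
The images leave a gap (−25 has no preimage), so T is not surjective, hence not bijective.
Because the two images are disjoint, no x < 6 has T(x) = T(6), so we compute T⁻¹(−23): −23 lies in (−25, ∞), so solve −2x − 13 = −23: x = (−23 + 13)/(−2) = 5.

5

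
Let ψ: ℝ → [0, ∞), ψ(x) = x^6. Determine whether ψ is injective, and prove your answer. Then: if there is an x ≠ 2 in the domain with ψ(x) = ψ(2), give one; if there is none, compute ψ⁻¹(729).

-2

ψ(2) = 64 = (−2)^6 = ψ(−2) (since 6 is even), with 2 ≠ −2. So ψ is not injective.
For the follow-up, such an x exists: taking x = −2 ∈ ℝ gives ψ(−2) = 64 = ψ(2) with −2 ≠ 2.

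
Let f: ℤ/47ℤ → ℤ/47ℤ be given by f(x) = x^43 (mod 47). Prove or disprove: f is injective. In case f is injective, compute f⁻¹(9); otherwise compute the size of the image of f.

Since 47 is prime, the nonzero elements of ℤ/47ℤ form a cyclic group of order 46.
As gcd(43, 46) = 1, raising to the 43rd power is a bijection on this group: if a^43 ≡ b^43 then (ab^{−1})^43 = 1, and the only element of order dividing gcd(43, 46) = 1 is 1, so a = b.
With f(0) = 0 this makes f injective on all of ℤ/47ℤ, hence bijective (finite equal-size domain and codomain). In particular f is injective.
Since f is injective, we find the preimage of 9. The inverse of x ↦ x^43 on (ℤ/47ℤ)^× is x ↦ x^15, because 43·15 = 645 = 14·46 + 1 ≡ 1 (mod 46) and x^{46} = 1 for x ≠ 0 (Fermat). So f⁻¹(9) = 9^15 mod 47.
Repeated squaring mod 47: 9^1 ≡ 9, 9^2 ≡ 9² = 81 ≡ 34, 9^4 ≡ 34² = 1156 ≡ 28, 9^8 ≡ 28² = 784 ≡ 32. Since 15 = 8 + 4 + 2 + 1, 9^15 ≡ 32·28·34·9: 32·28 = 896 ≡ 3, then 3·34 = 102 ≡ 8, then 8·9 = 72 ≡ 25. So 9^15 ≡ 25 (mod 47).
Hence f⁻¹(9) = 25.

25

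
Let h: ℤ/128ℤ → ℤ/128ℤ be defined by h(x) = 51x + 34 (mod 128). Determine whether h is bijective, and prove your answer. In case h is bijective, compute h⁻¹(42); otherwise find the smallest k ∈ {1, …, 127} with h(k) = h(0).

88

Recall that h is injective when h(x_1) = h(x_2) forces x_1 = x_2.
Suppose h(x_1) = h(x_2) in ℤ/128ℤ. Then 51x_1 + 34 ≡ 51x_2 + 34 (mod 128), therefore 51(x_1 − x_2) ≡ 0 (mod 128).
Since gcd(51, 128) = 1, 51 is invertible modulo 128, hence x_1 − x_2 ≡ 0 (mod 128), i.e. x_1 = x_2.
We now compute 51⁻¹ mod 128 explicitly. Euclid's algorithm: 128 = 2·51 + 26, 51 = 1·26 + 25, 26 = 1·25 + 1; back-substituting gives 1 = 123·51 − 49·128, so 51⁻¹ ≡ 123 (mod 128).
Then y ↦ 123(y − 34) is a two-sided inverse to h, so every y ∈ ℤ/128ℤ has a preimage.
Therefore h is bijective.
Since h is bijective, we find h⁻¹(42): we need 51x ≡ 42 − 34 ≡ 8 (mod 128). Using 51⁻¹ = 123: x ≡ 123·8 = 984 = 7·128 + 88, so x = 88.
Check: h(88) = 51·88 + 34 = 4522 = 35·128 + 42 ≡ 42 (mod 128).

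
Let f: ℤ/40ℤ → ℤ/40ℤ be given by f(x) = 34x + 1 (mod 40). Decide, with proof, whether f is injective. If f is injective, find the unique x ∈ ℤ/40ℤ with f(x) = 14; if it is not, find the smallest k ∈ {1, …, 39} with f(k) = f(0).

20

By definition, f is injective if f(u) = f(v) implies u = v.
We have gcd(34, 40) = 2 > 1. Taking u = 0 and v = 20: f(0) = 1 and f(20) = 34·20 + 1 = 681 ≡ 1 (mod 40).
So f(0) = f(20) while 0 ≠ 20, therefore f is not injective.
Since f is not injective, we find the least positive k with f(k) = f(0): this means 34k ≡ 0 (mod 40), i.e. 40 ∣ 34k. Since gcd(34, 40) = 2, dividing through by 2 this holds exactly when 20 ∣ 17k, and as gcd(17, 20) = 1, exactly when 20 ∣ k.
The smallest positive such k is 20.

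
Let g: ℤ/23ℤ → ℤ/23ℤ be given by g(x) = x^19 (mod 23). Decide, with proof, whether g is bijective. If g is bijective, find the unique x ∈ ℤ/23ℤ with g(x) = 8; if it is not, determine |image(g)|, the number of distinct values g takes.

Since 23 is prime, the nonzero elements of ℤ/23ℤ form a cyclic group of order 22.
As gcd(19, 22) = 1, raising to the 19th power is a bijection on this group: if s^19 ≡ t^19 then (st^{−1})^19 = 1, and the only element of order dividing gcd(19, 22) = 1 is 1, so s = t.
With g(0) = 0 this makes g injective on all of ℤ/23ℤ, hence bijective (finite equal-size domain and codomain). In particular g is bijective.
Since g is bijective, we find the preimage of 8. The inverse of x ↦ x^19 on (ℤ/23ℤ)^× is x ↦ x^7, because 19·7 = 133 = 6·22 + 1 ≡ 1 (mod 22) and x^{22} = 1 for x ≠ 0 (Fermat). So g⁻¹(8) = 8^7 mod 23.
Repeated squaring mod 23: 8^1 ≡ 8, 8^2 ≡ 8² = 64 ≡ 18, 8^4 ≡ 18² = 324 ≡ 2. Since 7 = 4 + 2 + 1, 8^7 ≡ 2·18·8: 2·18 = 36 ≡ 13, then 13·8 = 104 ≡ 12. So 8^7 ≡ 12 (mod 23).
Hence g⁻¹(8) = 12.

12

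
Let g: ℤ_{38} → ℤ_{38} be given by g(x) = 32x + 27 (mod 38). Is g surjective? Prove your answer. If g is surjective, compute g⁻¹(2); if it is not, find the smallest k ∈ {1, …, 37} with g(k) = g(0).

19

Recall: g is surjective if every y in the codomain equals g(x) for some x in the domain.
Since gcd(32, 38) = 2, we have 32x ≡ 0 (mod 2) for all x, so g(x) ≡ 1 (mod 2).
But 0 ≢ 1 (mod 2), so 0 ∈ ℤ_{38} has no preimage. Thus g is not surjective.
Since g is not surjective, we find the least positive k with g(k) = g(0): this means 32k ≡ 0 (mod 38), i.e. 38 ∣ 32k. Since gcd(32, 38) = 2, dividing through by 2 this holds exactly when 19 ∣ 16k, and as gcd(16, 19) = 1, exactly when 19 ∣ k.
The smallest positive such k is 19.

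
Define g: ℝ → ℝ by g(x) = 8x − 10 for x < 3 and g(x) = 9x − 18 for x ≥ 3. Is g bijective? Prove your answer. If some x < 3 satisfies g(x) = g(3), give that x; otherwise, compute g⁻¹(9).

Both pieces are strictly increasing (slopes 8 and 9), so each is injective on its own interval.
The left piece maps (−∞, 3) onto (−∞, 14); the right piece maps [3, ∞) onto [9, ∞).
These images overlap. In particular g(3) = 9 (right piece), and solving 8x − 10 = 9 on the left piece gives x = 19/8 < 3.
So g(19/8) = g(3) with 19/8 ≠ 3, and g is not injective, hence not bijective. This x = 19/8 is the requested value below 3.

19/8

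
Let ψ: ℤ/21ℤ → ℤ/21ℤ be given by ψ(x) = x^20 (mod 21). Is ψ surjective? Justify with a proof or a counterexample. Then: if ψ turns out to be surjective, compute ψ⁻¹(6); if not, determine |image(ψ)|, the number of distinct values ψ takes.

8

ψ(2): Repeated squaring mod 21: 2^1 ≡ 2, 2^2 ≡ 2² = 4, 2^4 ≡ 4² = 16, 2^8 ≡ 16² = 256 ≡ 4, 2^16 ≡ 4² = 16. Since 20 = 16 + 4, 2^20 ≡ 16·16: 16·16 = 256 ≡ 4. So 2^20 ≡ 4 (mod 21).
ψ(5): Repeated squaring mod 21: 5^1 ≡ 5, 5^2 ≡ 5² = 25 ≡ 4, 5^4 ≡ 4² = 16, 5^8 ≡ 16² = 256 ≡ 4, 5^16 ≡ 4² = 16. Since 20 = 16 + 4, 5^20 ≡ 16·16: 16·16 = 256 ≡ 4. So 5^20 ≡ 4 (mod 21).
So ψ(2) = ψ(5) = 4 while 2 ≠ 5, so ψ is not injective.
A non-injective map from the 21-element set ℤ/21ℤ to itself takes at most 20 distinct values, so it cannot be surjective. Hence ψ is not surjective.
Since ψ is not surjective, we determine |image(ψ)|. Computing x^20 mod 21 for each x (by repeated squaring, reducing mod 21 at every step), the values ψ(0), ψ(1), …, ψ(20) are: 0, 1, 4, 9, 16, 4, 15, 7, 1, 18, 16, 16, 18, 1, 7, 15, 4, 16, 9, 4, 1.
The distinct values are {0, 1, 4, 7, 9, 15, 16, 18}; there are 8 of them.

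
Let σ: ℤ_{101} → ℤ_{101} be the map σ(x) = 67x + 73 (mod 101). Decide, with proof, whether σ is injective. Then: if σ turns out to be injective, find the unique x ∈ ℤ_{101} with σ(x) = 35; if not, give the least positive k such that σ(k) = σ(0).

13

Recall that injectivity means: for all u, v in the domain, σ(u) = σ(v) implies u = v.
If σ(u) = σ(v), then 67u ≡ 67v (mod 101). Because gcd(67, 101) = 1, we may cancel 67 to get u ≡ v (mod 101).
Hence σ is injective.
We now compute 67⁻¹ mod 101 explicitly. Euclid's algorithm: 101 = 1·67 + 34, 67 = 1·34 + 33, 34 = 1·33 + 1; back-substituting gives 1 = 98·67 − 65·101, so 67⁻¹ ≡ 98 (mod 101).
Since σ is injective, we compute σ⁻¹(35): solve 67x + 73 ≡ 35 (mod 101), i.e. 67x ≡ 63 (mod 101).
Multiplying by 67⁻¹ = 98 gives x ≡ 98·63 = 6174 = 61·101 + 13 ≡ 13 (mod 101).
Check: σ(13) = 67·13 + 73 = 944 = 9·101 + 35 ≡ 35 (mod 101).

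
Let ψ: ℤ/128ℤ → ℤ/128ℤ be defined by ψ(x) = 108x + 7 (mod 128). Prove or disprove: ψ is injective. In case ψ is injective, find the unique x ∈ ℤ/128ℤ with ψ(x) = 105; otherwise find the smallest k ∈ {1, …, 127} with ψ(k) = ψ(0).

32

We have gcd(108, 128) = 4 > 1. Taking a = 0 and b = 32: ψ(0) = 7 and ψ(32) = 108·32 + 7 = 3463 ≡ 7 (mod 128).
So ψ(0) = ψ(32) while 0 ≠ 32, so ψ is not injective.
Since ψ is not injective, we find the least positive k with ψ(k) = ψ(0): this means 108k ≡ 0 (mod 128), i.e. 128 ∣ 108k. Since gcd(108, 128) = 4, dividing through by 4 this holds exactly when 32 ∣ 27k, and as gcd(27, 32) = 1, exactly when 32 ∣ k.
The smallest positive such k is 32.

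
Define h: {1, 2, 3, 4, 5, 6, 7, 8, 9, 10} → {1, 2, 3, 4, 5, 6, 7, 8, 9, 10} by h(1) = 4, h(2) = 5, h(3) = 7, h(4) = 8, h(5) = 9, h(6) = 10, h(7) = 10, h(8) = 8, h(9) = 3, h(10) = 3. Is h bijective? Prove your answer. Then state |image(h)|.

h(6) = 10 = h(7) with 6 ≠ 7, so h is not injective, hence not bijective.
The image of h is {3, 4, 5, 7, 8, 9, 10}, which has 7 elements.

7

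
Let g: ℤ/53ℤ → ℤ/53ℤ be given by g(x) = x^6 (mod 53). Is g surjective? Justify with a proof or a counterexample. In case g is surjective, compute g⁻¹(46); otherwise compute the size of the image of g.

g(26): Repeated squaring mod 53: 26^1 ≡ 26, 26^2 ≡ 26² = 676 ≡ 40, 26^4 ≡ 40² = 1600 ≡ 10. Since 6 = 4 + 2, 26^6 ≡ 10·40: 10·40 = 400 ≡ 29. So 26^6 ≡ 29 (mod 53).
g(27): Repeated squaring mod 53: 27^1 ≡ 27, 27^2 ≡ 27² = 729 ≡ 40, 27^4 ≡ 40² = 1600 ≡ 10. Since 6 = 4 + 2, 27^6 ≡ 10·40: 10·40 = 400 ≡ 29. So 27^6 ≡ 29 (mod 53).
So g(26) = g(27) = 29 while 26 ≠ 27, hence g is not injective.
A non-injective map from the 53-element set ℤ/53ℤ to itself takes at most 52 distinct values, so it cannot be surjective. Hence g is not surjective.
Since g is not surjective, we determine |image(g)|. Computing x^6 mod 53 for each x (by repeated squaring, reducing mod 53 at every step), the values g(0), g(1), …, g(52) are: 0, 1, 11, 40, 15, 43, 16, 42, 6, 10, 49, 36, 17, 46, 38, 24, 13, 44, 4, 7, 9, 37, 25, 52, 28, 47, 29, 29, 47, 28, 52, 25, 37, 9, 7, 4, 44, 13, 24, 38, 46, 17, 36, 49, 10, 6, 42, 16, 43, 15, 40, 11, 1.
The distinct values are {0, 1, 4, 6, 7, 9, 10, 11, 13, 15, 16, 17, 24, 25, 28, 29, 36, 37, 38, 40, 42, 43, 44, 46, 47, 49, 52}; there are 27 of them.

27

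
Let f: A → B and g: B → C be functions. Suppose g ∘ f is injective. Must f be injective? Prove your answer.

Suppose f(x_1) = f(x_2). Applying g: (g ∘ f)(x_1) = (g ∘ f)(x_2). Since g ∘ f is injective, x_1 = x_2. Thus f is injective.

injective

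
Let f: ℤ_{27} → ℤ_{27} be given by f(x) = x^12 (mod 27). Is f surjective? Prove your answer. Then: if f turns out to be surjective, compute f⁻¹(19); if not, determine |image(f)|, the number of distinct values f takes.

4

f(0) = 0^12 = 0.
f(3): Repeated squaring mod 27: 3^1 ≡ 3, 3^2 ≡ 3² = 9, 3^4 ≡ 9² = 81 ≡ 0, 3^8 ≡ 0² = 0. Since 12 = 8 + 4, 3^12 ≡ 0·0: 0·0 = 0. So 3^12 ≡ 0 (mod 27).
So f(0) = f(3) = 0 while 0 ≠ 3, thus f is not injective.
A non-injective map from the 27-element set ℤ_{27} to itself takes at most 26 distinct values, so it cannot be surjective. So f is not surjective.
Since f is not surjective, we determine |image(f)|. Computing x^12 mod 27 for each x (by repeated squaring, reducing mod 27 at every step), the values f(0), f(1), …, f(26) are: 0, 1, 19, 0, 10, 10, 0, 19, 1, 0, 1, 19, 0, 10, 10, 0, 19, 1, 0, 1, 19, 0, 10, 10, 0, 19, 1.
The distinct values are {0, 1, 10, 19}; there are 4 of them.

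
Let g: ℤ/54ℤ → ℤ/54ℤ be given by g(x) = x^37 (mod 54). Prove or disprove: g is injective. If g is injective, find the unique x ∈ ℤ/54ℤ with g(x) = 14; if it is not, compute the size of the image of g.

38

g(0) = 0^37 = 0.
g(6): Repeated squaring mod 54: 6^1 ≡ 6, 6^2 ≡ 6² = 36, 6^4 ≡ 36² = 1296 ≡ 0, 6^8 ≡ 0² = 0, 6^16 ≡ 0² = 0, 6^32 ≡ 0² = 0. Since 37 = 32 + 4 + 1, 6^37 ≡ 0·0·6: 0·0 = 0, then 0·6 = 0. So 6^37 ≡ 0 (mod 54).
So g(0) = g(6) = 0 while 0 ≠ 6, thus g is not injective.
Since g is not injective, we determine |image(g)|. Computing x^37 mod 54 for each x (by repeated squaring, reducing mod 54 at every step), the values g(0), g(1), …, g(53) are: 0, 1, 2, 27, 4, 5, 0, 7, 8, 27, 10, 11, 0, 13, 14, 27, 16, 17, 0, 19, 20, 27, 22, 23, 0, 25, 26, 27, 28, 29, 0, 31, 32, 27, 34, 35, 0, 37, 38, 27, 40, 41, 0, 43, 44, 27, 46, 47, 0, 49, 50, 27, 52, 53.
The distinct values are {0, 1, 2, 4, 5, 7, 8, 10, 11, 13, 14, 16, 17, 19, 20, 22, 23, 25, 26, 27, 28, 29, 31, 32, 34, 35, 37, 38, 40, 41, 43, 44, 46, 47, 49, 50, 52, 53}; there are 38 of them.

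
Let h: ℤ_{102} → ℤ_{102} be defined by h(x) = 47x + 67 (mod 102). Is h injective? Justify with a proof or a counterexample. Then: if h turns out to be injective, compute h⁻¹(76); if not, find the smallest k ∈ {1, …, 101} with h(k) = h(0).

Suppose h(a) = h(b) in ℤ_{102}. Then 47a + 67 ≡ 47b + 67 (mod 102), so 47(a − b) ≡ 0 (mod 102).
Since gcd(47, 102) = 1, 47 is invertible modulo 102, thus a − b ≡ 0 (mod 102), i.e. a = b.
So h is injective.
We now compute 47⁻¹ mod 102 explicitly. Euclid's algorithm: 102 = 2·47 + 8, 47 = 5·8 + 7, 8 = 1·7 + 1; back-substituting gives 1 = 89·47 − 41·102, so 47⁻¹ ≡ 89 (mod 102).
Since h is injective, we find h⁻¹(76): we need 47x ≡ 76 − 67 ≡ 9 (mod 102). Using 47⁻¹ = 89: x ≡ 89·9 = 801 = 7·102 + 87, so x = 87.
Check: h(87) = 47·87 + 67 = 4156 = 40·102 + 76 ≡ 76 (mod 102).

87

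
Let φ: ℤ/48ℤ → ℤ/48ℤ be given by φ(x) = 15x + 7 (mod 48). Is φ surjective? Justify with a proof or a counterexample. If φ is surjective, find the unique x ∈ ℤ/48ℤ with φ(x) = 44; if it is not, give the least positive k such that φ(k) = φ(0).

Since gcd(15, 48) = 3, we have 15x ≡ 0 (mod 3) for all x, so φ(x) ≡ 1 (mod 3).
But 0 ≢ 1 (mod 3), so 0 ∈ ℤ/48ℤ has no preimage. So φ is not surjective.
Since φ is not surjective, we find the least positive k with φ(k) = φ(0): this means 15k ≡ 0 (mod 48), i.e. 48 ∣ 15k. Since gcd(15, 48) = 3, dividing through by 3 this holds exactly when 16 ∣ 5k, and as gcd(5, 16) = 1, exactly when 16 ∣ k.
The smallest positive such k is 16.

16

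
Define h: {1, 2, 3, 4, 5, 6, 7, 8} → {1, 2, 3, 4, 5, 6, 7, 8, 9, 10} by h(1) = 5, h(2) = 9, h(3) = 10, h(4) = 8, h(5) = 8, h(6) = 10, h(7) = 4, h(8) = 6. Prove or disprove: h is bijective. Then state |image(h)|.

h(4) = 8 = h(5) with 4 ≠ 5, so h is not injective, hence not bijective.
The image of h is {4, 5, 6, 8, 9, 10}, which has 6 elements.

6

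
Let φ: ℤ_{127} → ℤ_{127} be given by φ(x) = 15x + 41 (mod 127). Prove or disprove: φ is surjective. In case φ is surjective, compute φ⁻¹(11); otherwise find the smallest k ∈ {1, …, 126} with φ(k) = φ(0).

125

Since gcd(15, 127) = 1, 15 is invertible modulo 127. Euclid's algorithm: 127 = 8·15 + 7, 15 = 2·7 + 1; back-substituting gives 1 = 17·15 − 2·127, so 15⁻¹ ≡ 17 (mod 127).
For any y ∈ ℤ_{127}, x = 17(y − 41) mod 127 satisfies φ(x) = 15·17(y − 41) + 41 ≡ y (since 15·17 ≡ 1 mod 127). So every y has a preimage.
Hence φ is surjective.
Since φ is surjective, we compute φ⁻¹(11): solve 15x + 41 ≡ 11 (mod 127), i.e. 15x ≡ 97 (mod 127).
Multiplying by 15⁻¹ = 17 gives x ≡ 17·97 = 1649 = 12·127 + 125 ≡ 125 (mod 127).
Check: φ(125) = 15·125 + 41 = 1916 = 15·127 + 11 ≡ 11 (mod 127).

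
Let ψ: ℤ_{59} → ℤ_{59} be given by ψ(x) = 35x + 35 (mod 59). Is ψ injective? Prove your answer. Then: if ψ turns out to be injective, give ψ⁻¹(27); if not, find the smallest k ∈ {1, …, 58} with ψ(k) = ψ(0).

Recall that injectivity means: for all a, b in the domain, ψ(a) = ψ(b) implies a = b.
If ψ(a) = ψ(b), then 35a ≡ 35b (mod 59). Because gcd(35, 59) = 1, we may cancel 35 to get a ≡ b (mod 59).
So ψ is injective.
We now compute 35⁻¹ mod 59 explicitly. Euclid's algorithm: 59 = 1·35 + 24, 35 = 1·24 + 11, 24 = 2·11 + 2, 11 = 5·2 + 1; back-substituting gives 1 = 27·35 − 16·59, so 35⁻¹ ≡ 27 (mod 59).
Since ψ is injective, we compute ψ⁻¹(27): solve 35x + 35 ≡ 27 (mod 59), i.e. 35x ≡ 51 (mod 59).
Multiplying by 35⁻¹ = 27 gives x ≡ 27·51 = 1377 = 23·59 + 20 ≡ 20 (mod 59).
Check: ψ(20) = 35·20 + 35 = 735 = 12·59 + 27 ≡ 27 (mod 59).

20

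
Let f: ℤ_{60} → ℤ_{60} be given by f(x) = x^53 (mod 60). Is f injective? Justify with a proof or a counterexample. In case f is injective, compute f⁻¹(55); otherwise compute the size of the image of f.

45

f(0) = 0^53 = 0.
f(30): Repeated squaring mod 60: 30^1 ≡ 30, 30^2 ≡ 30² = 900 ≡ 0, 30^4 ≡ 0² = 0, 30^8 ≡ 0² = 0, 30^16 ≡ 0² = 0, 30^32 ≡ 0² = 0. Since 53 = 32 + 16 + 4 + 1, 30^53 ≡ 0·0·0·30: 0·0 = 0, then 0·0 = 0, then 0·30 = 0. So 30^53 ≡ 0 (mod 60).
So f(0) = f(30) = 0 while 0 ≠ 30, hence f is not injective.
Since f is not injective, we determine |image(f)|. Computing x^53 mod 60 for each x (by repeated squaring, reducing mod 60 at every step), the values f(0), f(1), …, f(59) are: 0, 1, 32, 3, 4, 5, 36, 7, 8, 9, 40, 11, 12, 13, 44, 15, 16, 17, 48, 19, 20, 21, 52, 23, 24, 25, 56, 27, 28, 29, 0, 31, 32, 33, 4, 35, 36, 37, 8, 39, 40, 41, 12, 43, 44, 45, 16, 47, 48, 49, 20, 51, 52, 53, 24, 55, 56, 57, 28, 59.
The distinct values are {0, 1, 3, 4, 5, 7, 8, 9, 11, 12, 13, 15, 16, 17, 19, 20, 21, 23, 24, 25, 27, 28, 29, 31, 32, 33, 35, 36, 37, 39, 40, 41, 43, 44, 45, 47, 48, 49, 51, 52, 53, 55, 56, 57, 59}; there are 45 of them.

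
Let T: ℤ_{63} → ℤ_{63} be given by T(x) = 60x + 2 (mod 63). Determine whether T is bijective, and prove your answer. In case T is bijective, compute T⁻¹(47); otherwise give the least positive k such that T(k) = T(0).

21

Recall: T is injective if T(a) = T(b) implies a = b.
We have gcd(60, 63) = 3 > 1. Taking a = 0 and b = 21: T(0) = 2 and T(21) = 60·21 + 2 = 1262 ≡ 2 (mod 63).
So T(0) = T(21) while 0 ≠ 21, hence T is not injective, hence not bijective.
Since T is not bijective, we find the least positive k with T(k) = T(0): this means 60k ≡ 0 (mod 63), i.e. 63 ∣ 60k. Since gcd(60, 63) = 3, dividing through by 3 this holds exactly when 21 ∣ 20k, and as gcd(20, 21) = 1, exactly when 21 ∣ k.
The smallest positive such k is 21.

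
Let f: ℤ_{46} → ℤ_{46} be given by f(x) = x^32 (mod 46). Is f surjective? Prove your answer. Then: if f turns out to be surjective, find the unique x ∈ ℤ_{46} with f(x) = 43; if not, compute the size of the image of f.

24

f(22): Repeated squaring mod 46: 22^1 ≡ 22, 22^2 ≡ 22² = 484 ≡ 24, 22^4 ≡ 24² = 576 ≡ 24, 22^8 ≡ 24² = 576 ≡ 24, 22^16 ≡ 24² = 576 ≡ 24, 22^32 ≡ 24² = 576 ≡ 24. So 22^32 ≡ 24 (mod 46).
f(24): Repeated squaring mod 46: 24^1 ≡ 24, 24^2 ≡ 24² = 576 ≡ 24, 24^4 ≡ 24² = 576 ≡ 24, 24^8 ≡ 24² = 576 ≡ 24, 24^16 ≡ 24² = 576 ≡ 24, 24^32 ≡ 24² = 576 ≡ 24. So 24^32 ≡ 24 (mod 46).
So f(22) = f(24) = 24 while 22 ≠ 24, therefore f is not injective.
A non-injective map from the 46-element set ℤ_{46} to itself takes at most 45 distinct values, so it cannot be surjective. Therefore f is not surjective.
Since f is not surjective, we determine |image(f)|. Computing x^32 mod 46 for each x (by repeated squaring, reducing mod 46 at every step), the values f(0), f(1), …, f(45) are: 0, 1, 12, 31, 6, 9, 4, 13, 26, 41, 16, 25, 2, 39, 18, 3, 36, 27, 32, 29, 8, 35, 24, 23, 24, 35, 8, 29, 32, 27, 36, 3, 18, 39, 2, 25, 16, 41, 26, 13, 4, 9, 6, 31, 12, 1.
The distinct values are {0, 1, 2, 3, 4, 6, 8, 9, 12, 13, 16, 18, 23, 24, 25, 26, 27, 29, 31, 32, 35, 36, 39, 41}; there are 24 of them.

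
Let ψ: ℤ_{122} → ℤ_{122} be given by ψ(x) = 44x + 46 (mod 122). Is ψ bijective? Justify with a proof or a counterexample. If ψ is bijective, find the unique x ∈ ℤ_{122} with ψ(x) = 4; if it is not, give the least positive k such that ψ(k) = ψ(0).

61

We have gcd(44, 122) = 2 > 1. Taking a = 0 and b = 61: ψ(0) = 46 and ψ(61) = 44·61 + 46 = 2730 ≡ 46 (mod 122).
So ψ(0) = ψ(61) while 0 ≠ 61, thus ψ is not injective, hence not bijective.
Since ψ is not bijective, we find the least positive k with ψ(k) = ψ(0): this means 44k ≡ 0 (mod 122), i.e. 122 ∣ 44k. Since gcd(44, 122) = 2, dividing through by 2 this holds exactly when 61 ∣ 22k, and as gcd(22, 61) = 1, exactly when 61 ∣ k.
The smallest positive such k is 61.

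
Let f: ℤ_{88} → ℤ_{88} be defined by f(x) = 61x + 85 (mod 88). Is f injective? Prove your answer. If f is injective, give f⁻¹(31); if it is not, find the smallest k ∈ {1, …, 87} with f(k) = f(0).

2

If f(s) = f(t), then 61s ≡ 61t (mod 88). Because gcd(61, 88) = 1, we may cancel 61 to get s ≡ t (mod 88).
Hence f is injective.
We now compute 61⁻¹ mod 88 explicitly. Euclid's algorithm: 88 = 1·61 + 27, 61 = 2·27 + 7, 27 = 3·7 + 6, 7 = 1·6 + 1; back-substituting gives 1 = 13·61 − 9·88, so 61⁻¹ ≡ 13 (mod 88).
Since f is injective, we find f⁻¹(31): we need 61x ≡ 31 − 85 ≡ 34 (mod 88). Using 61⁻¹ = 13: x ≡ 13·34 = 442 = 5·88 + 2, so x = 2.
Check: f(2) = 61·2 + 85 = 207 = 2·88 + 31 ≡ 31 (mod 88).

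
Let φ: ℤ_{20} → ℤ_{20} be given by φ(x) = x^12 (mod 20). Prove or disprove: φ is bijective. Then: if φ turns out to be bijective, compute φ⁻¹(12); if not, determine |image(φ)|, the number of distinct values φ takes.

φ(1) = 1^12 = 1.
φ(3): Repeated squaring mod 20: 3^1 ≡ 3, 3^2 ≡ 3² = 9, 3^4 ≡ 9² = 81 ≡ 1, 3^8 ≡ 1² = 1. Since 12 = 8 + 4, 3^12 ≡ 1·1: 1·1 = 1. So 3^12 ≡ 1 (mod 20).
So φ(1) = φ(3) = 1 while 1 ≠ 3, therefore φ is not injective, hence not bijective.
Since φ is not bijective, we determine |image(φ)|. Computing x^12 mod 20 for each x (by repeated squaring, reducing mod 20 at every step), the values φ(0), φ(1), …, φ(19) are: 0, 1, 16, 1, 16, 5, 16, 1, 16, 1, 0, 1, 16, 1, 16, 5, 16, 1, 16, 1.
The distinct values are {0, 1, 5, 16}; there are 4 of them.

4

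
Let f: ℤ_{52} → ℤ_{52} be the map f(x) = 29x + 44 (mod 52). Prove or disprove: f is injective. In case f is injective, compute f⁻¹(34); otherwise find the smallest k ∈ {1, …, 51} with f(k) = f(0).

14

By definition, f is injective when f(x_1) = f(x_2) forces x_1 = x_2.
If f(x_1) = f(x_2), then 29x_1 ≡ 29x_2 (mod 52). Because gcd(29, 52) = 1, we may cancel 29 to get x_1 ≡ x_2 (mod 52).
Hence f is injective.
We now compute 29⁻¹ mod 52 explicitly. Euclid's algorithm: 52 = 1·29 + 23, 29 = 1·23 + 6, 23 = 3·6 + 5, 6 = 1·5 + 1; back-substituting gives 1 = 9·29 − 5·52, so 29⁻¹ ≡ 9 (mod 52).
Since f is injective, we compute f⁻¹(34): solve 29x + 44 ≡ 34 (mod 52), i.e. 29x ≡ 42 (mod 52).
Multiplying by 29⁻¹ = 9 gives x ≡ 9·42 = 378 = 7·52 + 14 ≡ 14 (mod 52).
Check: f(14) = 29·14 + 44 = 450 = 8·52 + 34 ≡ 34 (mod 52).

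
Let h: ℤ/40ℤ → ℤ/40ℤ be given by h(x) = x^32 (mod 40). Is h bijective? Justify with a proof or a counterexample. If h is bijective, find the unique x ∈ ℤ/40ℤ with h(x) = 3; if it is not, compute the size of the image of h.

h(1) = 1^32 = 1.
h(3): Repeated squaring mod 40: 3^1 ≡ 3, 3^2 ≡ 3² = 9, 3^4 ≡ 9² = 81 ≡ 1, 3^8 ≡ 1² = 1, 3^16 ≡ 1² = 1, 3^32 ≡ 1² = 1. So 3^32 ≡ 1 (mod 40).
So h(1) = h(3) = 1 while 1 ≠ 3, thus h is not injective, hence not bijective.
Since h is not bijective, we determine |image(h)|. Computing x^32 mod 40 for each x (by repeated squaring, reducing mod 40 at every step), the values h(0), h(1), …, h(39) are: 0, 1, 16, 1, 16, 25, 16, 1, 16, 1, 0, 1, 16, 1, 16, 25, 16, 1, 16, 1, 0, 1, 16, 1, 16, 25, 16, 1, 16, 1, 0, 1, 16, 1, 16, 25, 16, 1, 16, 1.
The distinct values are {0, 1, 16, 25}; there are 4 of them.

4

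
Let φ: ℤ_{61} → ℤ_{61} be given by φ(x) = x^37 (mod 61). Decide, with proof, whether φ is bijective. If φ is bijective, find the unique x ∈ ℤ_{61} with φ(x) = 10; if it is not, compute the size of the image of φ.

Since 61 is prime, the nonzero elements of ℤ_{61} form a cyclic group of order 60.
As gcd(37, 60) = 1, raising to the 37th power is a bijection on this group: if x_1^37 ≡ x_2^37 then (x_1x_2^{−1})^37 = 1, and the only element of order dividing gcd(37, 60) = 1 is 1, so x_1 = x_2.
With φ(0) = 0 this makes φ injective on all of ℤ_{61}, hence bijective (finite equal-size domain and codomain). In particular φ is bijective.
Since φ is bijective, we find the preimage of 10. The inverse of x ↦ x^37 on (ℤ_{61})^× is x ↦ x^13, because 37·13 = 481 = 8·60 + 1 ≡ 1 (mod 60) and x^{60} = 1 for x ≠ 0 (Fermat). So φ⁻¹(10) = 10^13 mod 61.
Repeated squaring mod 61: 10^1 ≡ 10, 10^2 ≡ 10² = 100 ≡ 39, 10^4 ≡ 39² = 1521 ≡ 57, 10^8 ≡ 57² = 3249 ≡ 16. Since 13 = 8 + 4 + 1, 10^13 ≡ 16·57·10: 16·57 = 912 ≡ 58, then 58·10 = 580 ≡ 31. So 10^13 ≡ 31 (mod 61).
Hence φ⁻¹(10) = 31.

31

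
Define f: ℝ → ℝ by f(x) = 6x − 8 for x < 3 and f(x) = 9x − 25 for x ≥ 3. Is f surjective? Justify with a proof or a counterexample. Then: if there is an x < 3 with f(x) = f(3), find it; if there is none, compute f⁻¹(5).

5/3

Both pieces are strictly increasing (slopes 6 and 9), so each is injective on its own interval.
The left piece maps (−∞, 3) onto (−∞, 10); the right piece maps [3, ∞) onto [2, ∞).
The union (−∞, 10) ∪ [2, ∞) covers ℝ, so f is surjective.
For the follow-up: the images overlap, so an x < 3 with f(x) = f(3) exists. f(3) = 2; solving 6x − 8 = 2 for x < 3 gives x = (2 + 8)/6 = 5/3.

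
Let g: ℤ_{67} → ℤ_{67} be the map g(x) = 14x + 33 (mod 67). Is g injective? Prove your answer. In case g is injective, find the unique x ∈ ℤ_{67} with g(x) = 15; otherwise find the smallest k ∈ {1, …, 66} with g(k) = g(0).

Suppose g(u) = g(v) in ℤ_{67}. Then 14u + 33 ≡ 14v + 33 (mod 67), thus 14(u − v) ≡ 0 (mod 67).
Since gcd(14, 67) = 1, 14 is invertible modulo 67, thus u − v ≡ 0 (mod 67), i.e. u = v.
Therefore g is injective.
We now compute 14⁻¹ mod 67 explicitly. Euclid's algorithm: 67 = 4·14 + 11, 14 = 1·11 + 3, 11 = 3·3 + 2, 3 = 1·2 + 1; back-substituting gives 1 = 24·14 − 5·67, so 14⁻¹ ≡ 24 (mod 67).
Since g is injective, we compute g⁻¹(15): solve 14x + 33 ≡ 15 (mod 67), i.e. 14x ≡ 49 (mod 67).
Multiplying by 14⁻¹ = 24 gives x ≡ 24·49 = 1176 = 17·67 + 37 ≡ 37 (mod 67).
Check: g(37) = 14·37 + 33 = 551 = 8·67 + 15 ≡ 15 (mod 67).

37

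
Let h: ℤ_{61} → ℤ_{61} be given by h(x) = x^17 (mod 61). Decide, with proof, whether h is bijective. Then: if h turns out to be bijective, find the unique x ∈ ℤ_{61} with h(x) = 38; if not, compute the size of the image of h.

28

Since 61 is prime, the nonzero elements of ℤ_{61} form a cyclic group of order 60.
As gcd(17, 60) = 1, raising to the 17th power is a bijection on this group: if x_1^17 ≡ x_2^17 then (x_1x_2^{−1})^17 = 1, and the only element of order dividing gcd(17, 60) = 1 is 1, so x_1 = x_2.
With h(0) = 0 this makes h injective on all of ℤ_{61}, hence bijective (finite equal-size domain and codomain). In particular h is bijective.
Since h is bijective, we find the preimage of 38. The inverse of x ↦ x^17 on (ℤ_{61})^× is x ↦ x^53, because 17·53 = 901 = 15·60 + 1 ≡ 1 (mod 60) and x^{60} = 1 for x ≠ 0 (Fermat). So h⁻¹(38) = 38^53 mod 61.
Repeated squaring mod 61: 38^1 ≡ 38, 38^2 ≡ 38² = 1444 ≡ 41, 38^4 ≡ 41² = 1681 ≡ 34, 38^8 ≡ 34² = 1156 ≡ 58, 38^16 ≡ 58² = 3364 ≡ 9, 38^32 ≡ 9² = 81 ≡ 20. Since 53 = 32 + 16 + 4 + 1, 38^53 ≡ 20·9·34·38: 20·9 = 180 ≡ 58, then 58·34 = 1972 ≡ 20, then 20·38 = 760 ≡ 28. So 38^53 ≡ 28 (mod 61).
Hence h⁻¹(38) = 28.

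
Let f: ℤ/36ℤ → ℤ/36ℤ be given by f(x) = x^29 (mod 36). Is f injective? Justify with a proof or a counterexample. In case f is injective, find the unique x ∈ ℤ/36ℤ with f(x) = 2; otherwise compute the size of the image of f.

21

f(0) = 0^29 = 0.
f(6): Repeated squaring mod 36: 6^1 ≡ 6, 6^2 ≡ 6² = 36 ≡ 0, 6^4 ≡ 0² = 0, 6^8 ≡ 0² = 0, 6^16 ≡ 0² = 0. Since 29 = 16 + 8 + 4 + 1, 6^29 ≡ 0·0·0·6: 0·0 = 0, then 0·0 = 0, then 0·6 = 0. So 6^29 ≡ 0 (mod 36).
So f(0) = f(6) = 0 while 0 ≠ 6, thus f is not injective.
Since f is not injective, we determine |image(f)|. Computing x^29 mod 36 for each x (by repeated squaring, reducing mod 36 at every step), the values f(0), f(1), …, f(35) are: 0, 1, 32, 27, 16, 29, 0, 31, 8, 9, 28, 23, 0, 25, 20, 27, 4, 17, 0, 19, 32, 9, 16, 11, 0, 13, 8, 27, 28, 5, 0, 7, 20, 9, 4, 35.
The distinct values are {0, 1, 4, 5, 7, 8, 9, 11, 13, 16, 17, 19, 20, 23, 25, 27, 28, 29, 31, 32, 35}; there are 21 of them.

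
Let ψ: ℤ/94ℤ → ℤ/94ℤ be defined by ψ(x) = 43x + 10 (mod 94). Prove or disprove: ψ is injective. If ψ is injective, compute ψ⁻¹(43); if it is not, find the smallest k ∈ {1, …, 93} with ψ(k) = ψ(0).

Suppose ψ(a) = ψ(b) in ℤ/94ℤ. Then 43a + 10 ≡ 43b + 10 (mod 94), hence 43(a − b) ≡ 0 (mod 94).
Since gcd(43, 94) = 1, 43 is invertible modulo 94, thus a − b ≡ 0 (mod 94), i.e. a = b.
Hence ψ is injective.
We now compute 43⁻¹ mod 94 explicitly. Euclid's algorithm: 94 = 2·43 + 8, 43 = 5·8 + 3, 8 = 2·3 + 2, 3 = 1·2 + 1; back-substituting gives 1 = 35·43 − 16·94, so 43⁻¹ ≡ 35 (mod 94).
Since ψ is injective, we find ψ⁻¹(43): we need 43x ≡ 43 − 10 ≡ 33 (mod 94). Using 43⁻¹ = 35: x ≡ 35·33 = 1155 = 12·94 + 27, so x = 27.
Check: ψ(27) = 43·27 + 10 = 1171 = 12·94 + 43 ≡ 43 (mod 94).

27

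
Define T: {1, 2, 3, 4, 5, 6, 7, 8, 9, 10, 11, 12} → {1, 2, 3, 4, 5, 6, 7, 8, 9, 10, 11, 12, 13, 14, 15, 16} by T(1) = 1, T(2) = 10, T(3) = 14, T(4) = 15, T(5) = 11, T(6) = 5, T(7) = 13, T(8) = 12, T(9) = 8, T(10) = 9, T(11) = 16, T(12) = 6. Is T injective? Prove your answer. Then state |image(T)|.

The values T(1), …, T(12) are 1, 10, 14, 15, 11, 5, 13, 12, 8, 9, 16, 6 — all distinct.
So T(a) = T(b) only when a = b, and T is injective.
The image of T is {1, 5, 6, 8, 9, 10, 11, 12, 13, 14, 15, 16}, which has 12 elements.

12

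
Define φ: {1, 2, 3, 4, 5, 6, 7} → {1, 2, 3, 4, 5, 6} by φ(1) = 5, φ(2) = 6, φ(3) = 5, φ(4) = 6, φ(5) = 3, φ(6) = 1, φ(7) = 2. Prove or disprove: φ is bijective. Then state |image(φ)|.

φ(1) = 5 = φ(3) with 1 ≠ 3, so φ is not injective, hence not bijective.
The image of φ is {1, 2, 3, 5, 6}, which has 5 elements.

5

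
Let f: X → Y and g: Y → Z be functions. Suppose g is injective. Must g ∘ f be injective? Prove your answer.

not injective

No. Take X = {0, 1}, Y = Z = {0, 1, 2, 3, 4}, f(0) = f(1) = 0, and g = identity (injective).
Then (g ∘ f)(0) = (g ∘ f)(1) = 0 with 0 ≠ 1, so g ∘ f is not injective.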